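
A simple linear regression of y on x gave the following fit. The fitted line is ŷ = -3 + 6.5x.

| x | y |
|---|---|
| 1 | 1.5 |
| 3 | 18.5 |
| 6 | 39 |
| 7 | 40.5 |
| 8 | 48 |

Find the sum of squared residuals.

x=1: ŷ = -3 + 6.5·1 = 3.5; e = 1.5 − 3.5 = -2
x=3: ŷ = -3 + 6.5·3 = 16.5; e = 18.5 − 16.5 = 2
x=6: ŷ = -3 + 6.5·6 = 36; e = 39 − 36 = 3
x=7: ŷ = -3 + 6.5·7 = 42.5; e = 40.5 − 42.5 = -2
x=8: ŷ = -3 + 6.5·8 = 49; e = 48 − 49 = -1
SSE = 4 + 4 + 9 + 4 + 1 = 22

SSE = 22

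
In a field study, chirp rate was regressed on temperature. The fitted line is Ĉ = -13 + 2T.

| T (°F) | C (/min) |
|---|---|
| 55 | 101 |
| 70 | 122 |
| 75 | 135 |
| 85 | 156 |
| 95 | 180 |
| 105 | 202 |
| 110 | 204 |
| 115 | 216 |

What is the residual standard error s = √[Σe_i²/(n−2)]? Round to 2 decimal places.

T=55: Ĉ = -13 + 2·55 = 97; e = 101 − 97 = 4
T=70: Ĉ = -13 + 2·70 = 127; e = 122 − 127 = -5
T=75: Ĉ = -13 + 2·75 = 137; e = 135 − 137 = -2
T=85: Ĉ = -13 + 2·85 = 157; e = 156 − 157 = -1
T=95: Ĉ = -13 + 2·95 = 177; e = 180 − 177 = 3
T=105: Ĉ = -13 + 2·105 = 197; e = 202 − 197 = 5
T=110: Ĉ = -13 + 2·110 = 207; e = 204 − 207 = -3
T=115: Ĉ = -13 + 2·115 = 217; e = 216 − 217 = -1
SSE = 16 + 25 + 4 + 1 + 9 + 25 + 9 + 1 = 90
s = √(90/6) = √15 ≈ 3.87

s = 3.87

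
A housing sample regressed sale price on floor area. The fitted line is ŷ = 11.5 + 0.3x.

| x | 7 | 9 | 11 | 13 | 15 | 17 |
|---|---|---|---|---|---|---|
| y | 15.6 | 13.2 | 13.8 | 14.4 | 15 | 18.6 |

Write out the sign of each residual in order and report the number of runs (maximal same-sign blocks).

3 runs

x=7: ŷ = 11.5 + 0.3·7 = 13.6; e = 15.6 − 13.6 = 2
x=9: ŷ = 11.5 + 0.3·9 = 14.2; e = 13.2 − 14.2 = -1
x=11: ŷ = 11.5 + 0.3·11 = 14.8; e = 13.8 − 14.8 = -1
x=13: ŷ = 11.5 + 0.3·13 = 15.4; e = 14.4 − 15.4 = -1
x=15: ŷ = 11.5 + 0.3·15 = 16; e = 15 − 16 = -1
x=17: ŷ = 11.5 + 0.3·17 = 16.6; e = 18.6 − 16.6 = 2
Signs: + − − − − +
Runs: +×1, −×4, +×1 → 3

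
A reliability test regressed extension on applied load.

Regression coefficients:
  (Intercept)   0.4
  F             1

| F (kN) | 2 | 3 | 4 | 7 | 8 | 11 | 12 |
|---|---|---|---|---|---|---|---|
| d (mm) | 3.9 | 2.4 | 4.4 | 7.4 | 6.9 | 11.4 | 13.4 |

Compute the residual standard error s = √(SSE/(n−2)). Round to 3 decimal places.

s = 1.140

F=2: d̂ = 0.4 + 2 = 2.4; e = 3.9 − 2.4 = 1.5
F=3: d̂ = 0.4 + 3 = 3.4; e = 2.4 − 3.4 = -1
F=4: d̂ = 0.4 + 4 = 4.4; e = 4.4 − 4.4 = 0
F=7: d̂ = 0.4 + 7 = 7.4; e = 7.4 − 7.4 = 0
F=8: d̂ = 0.4 + 8 = 8.4; e = 6.9 − 8.4 = -1.5
F=11: d̂ = 0.4 + 11 = 11.4; e = 11.4 − 11.4 = 0
F=12: d̂ = 0.4 + 12 = 12.4; e = 13.4 − 12.4 = 1
SSE = 2.25 + 1 + 0 + 0 + 2.25 + 0 + 1 = 6.5
s = √(6.5/5) = √1.3 ≈ 1.140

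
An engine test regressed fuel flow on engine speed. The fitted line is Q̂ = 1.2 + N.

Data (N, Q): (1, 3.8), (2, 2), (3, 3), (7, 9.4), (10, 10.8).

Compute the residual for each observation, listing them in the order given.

N=1: Q̂ = 1.2 + 1 = 2.2; r = 3.8 − 2.2 = 1.6
N=2: Q̂ = 1.2 + 2 = 3.2; r = 2 − 3.2 = -1.2
N=3: Q̂ = 1.2 + 3 = 4.2; r = 3 − 4.2 = -1.2
N=7: Q̂ = 1.2 + 7 = 8.2; r = 9.4 − 8.2 = 1.2
N=10: Q̂ = 1.2 + 10 = 11.2; r = 10.8 − 11.2 = -0.4

1.6, -1.2, -1.2, 1.2, -0.4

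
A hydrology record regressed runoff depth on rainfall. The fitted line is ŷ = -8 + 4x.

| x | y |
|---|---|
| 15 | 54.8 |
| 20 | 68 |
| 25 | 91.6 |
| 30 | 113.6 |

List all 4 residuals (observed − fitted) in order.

2.8, -4, -0.4, 1.6

x=15: ŷ = -8 + 4·15 = 52; e = 54.8 − 52 = 2.8
x=20: ŷ = -8 + 4·20 = 72; e = 68 − 72 = -4
x=25: ŷ = -8 + 4·25 = 92; e = 91.6 − 92 = -0.4
x=30: ŷ = -8 + 4·30 = 112; e = 113.6 − 112 = 1.6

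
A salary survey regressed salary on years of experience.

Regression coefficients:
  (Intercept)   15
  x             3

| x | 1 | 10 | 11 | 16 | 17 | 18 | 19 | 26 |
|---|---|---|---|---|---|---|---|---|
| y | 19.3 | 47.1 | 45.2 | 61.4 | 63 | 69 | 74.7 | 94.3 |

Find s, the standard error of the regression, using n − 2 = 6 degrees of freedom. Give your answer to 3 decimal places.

s = 2.397

x=1: ŷ = 15 + 3·1 = 18; r = 19.3 − 18 = 1.3
x=10: ŷ = 15 + 3·10 = 45; r = 47.1 − 45 = 2.1
x=11: ŷ = 15 + 3·11 = 48; r = 45.2 − 48 = -2.8
x=16: ŷ = 15 + 3·16 = 63; r = 61.4 − 63 = -1.6
x=17: ŷ = 15 + 3·17 = 66; r = 63 − 66 = -3
x=18: ŷ = 15 + 3·18 = 69; r = 69 − 69 = 0
x=19: ŷ = 15 + 3·19 = 72; r = 74.7 − 72 = 2.7
x=26: ŷ = 15 + 3·26 = 93; r = 94.3 − 93 = 1.3
SSE = 1.69 + 4.41 + 7.84 + 2.56 + 9 + 0 + 7.29 + 1.69 = 34.48
s = √(34.48/6) = √5.74667 ≈ 2.397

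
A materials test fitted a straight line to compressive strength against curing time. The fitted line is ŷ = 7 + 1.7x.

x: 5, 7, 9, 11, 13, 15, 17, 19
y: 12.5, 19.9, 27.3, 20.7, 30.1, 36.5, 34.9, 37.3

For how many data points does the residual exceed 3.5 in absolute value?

x=5: ŷ = 7 + 1.7·5 = 15.5; r = 12.5 − 15.5 = -3
x=7: ŷ = 7 + 1.7·7 = 18.9; r = 19.9 − 18.9 = 1
x=9: ŷ = 7 + 1.7·9 = 22.3; r = 27.3 − 22.3 = 5
x=11: ŷ = 7 + 1.7·11 = 25.7; r = 20.7 − 25.7 = -5
x=13: ŷ = 7 + 1.7·13 = 29.1; r = 30.1 − 29.1 = 1
x=15: ŷ = 7 + 1.7·15 = 32.5; r = 36.5 − 32.5 = 4
x=17: ŷ = 7 + 1.7·17 = 35.9; r = 34.9 − 35.9 = -1
x=19: ŷ = 7 + 1.7·19 = 39.3; r = 37.3 − 39.3 = -2
|r| > 3.5: x=9 (|r|=5), x=11 (|r|=5), x=15 (|r|=4) → 3

3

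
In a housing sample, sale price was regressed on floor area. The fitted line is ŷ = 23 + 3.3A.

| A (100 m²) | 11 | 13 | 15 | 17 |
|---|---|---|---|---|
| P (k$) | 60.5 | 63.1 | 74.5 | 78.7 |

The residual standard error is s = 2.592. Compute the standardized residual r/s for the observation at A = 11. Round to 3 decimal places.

0.463

ŷ = 23 + 3.3·11 = 59.3
r = 60.5 − 59.3 = 1.2
r/s = 1.2 / 2.592 = 0.463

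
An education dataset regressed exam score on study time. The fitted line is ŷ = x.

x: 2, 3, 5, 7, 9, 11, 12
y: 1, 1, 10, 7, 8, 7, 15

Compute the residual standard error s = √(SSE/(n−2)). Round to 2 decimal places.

s = 3.35

x=2: ŷ = 2 = 2; r = 1 − 2 = -1
x=3: ŷ = 3 = 3; r = 1 − 3 = -2
x=5: ŷ = 5 = 5; r = 10 − 5 = 5
x=7: ŷ = 7 = 7; r = 7 − 7 = 0
x=9: ŷ = 9 = 9; r = 8 − 9 = -1
x=11: ŷ = 11 = 11; r = 7 − 11 = -4
x=12: ŷ = 12 = 12; r = 15 − 12 = 3
SSE = 1 + 4 + 25 + 0 + 1 + 16 + 9 = 56
s = √(56/5) = √11.2 ≈ 3.35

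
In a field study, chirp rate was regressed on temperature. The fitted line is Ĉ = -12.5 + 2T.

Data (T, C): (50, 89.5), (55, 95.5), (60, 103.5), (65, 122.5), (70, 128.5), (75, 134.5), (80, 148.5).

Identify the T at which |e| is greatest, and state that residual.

T = 65, e = 5

T=50: Ĉ = -12.5 + 2·50 = 87.5; e = 89.5 − 87.5 = 2
T=55: Ĉ = -12.5 + 2·55 = 97.5; e = 95.5 − 97.5 = -2
T=60: Ĉ = -12.5 + 2·60 = 107.5; e = 103.5 − 107.5 = -4
T=65: Ĉ = -12.5 + 2·65 = 117.5; e = 122.5 − 117.5 = 5
T=70: Ĉ = -12.5 + 2·70 = 127.5; e = 128.5 − 127.5 = 1
T=75: Ĉ = -12.5 + 2·75 = 137.5; e = 134.5 − 137.5 = -3
T=80: Ĉ = -12.5 + 2·80 = 147.5; e = 148.5 − 147.5 = 1
Largest |e| is 5 at T = 65, residual 5.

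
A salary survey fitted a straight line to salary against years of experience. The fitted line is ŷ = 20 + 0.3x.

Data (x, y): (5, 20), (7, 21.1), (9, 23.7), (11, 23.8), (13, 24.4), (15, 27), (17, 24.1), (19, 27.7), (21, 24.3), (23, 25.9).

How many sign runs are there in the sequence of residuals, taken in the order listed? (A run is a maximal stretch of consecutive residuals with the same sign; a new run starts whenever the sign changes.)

5 runs

x=5: ŷ = 20 + 0.3·5 = 21.5; e = 20 − 21.5 = -1.5
x=7: ŷ = 20 + 0.3·7 = 22.1; e = 21.1 − 22.1 = -1
x=9: ŷ = 20 + 0.3·9 = 22.7; e = 23.7 − 22.7 = 1
x=11: ŷ = 20 + 0.3·11 = 23.3; e = 23.8 − 23.3 = 0.5
x=13: ŷ = 20 + 0.3·13 = 23.9; e = 24.4 − 23.9 = 0.5
x=15: ŷ = 20 + 0.3·15 = 24.5; e = 27 − 24.5 = 2.5
x=17: ŷ = 20 + 0.3·17 = 25.1; e = 24.1 − 25.1 = -1
x=19: ŷ = 20 + 0.3·19 = 25.7; e = 27.7 − 25.7 = 2
x=21: ŷ = 20 + 0.3·21 = 26.3; e = 24.3 − 26.3 = -2
x=23: ŷ = 20 + 0.3·23 = 26.9; e = 25.9 − 26.9 = -1
Signs: − − + + + + − + − −
Runs: −×2, +×4, −×1, +×1, −×2 → 5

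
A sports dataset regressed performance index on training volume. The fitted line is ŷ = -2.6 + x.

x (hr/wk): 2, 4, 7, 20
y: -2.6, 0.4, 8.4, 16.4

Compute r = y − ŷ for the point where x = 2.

r = -2

ŷ = -2.6 + 2 = -0.6
r = -2.6 − (-0.6) = -2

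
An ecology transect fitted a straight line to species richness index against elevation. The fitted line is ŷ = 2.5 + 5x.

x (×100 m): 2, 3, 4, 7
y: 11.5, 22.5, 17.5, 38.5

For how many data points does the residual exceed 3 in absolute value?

2

x=2: ŷ = 2.5 + 5·2 = 12.5; e = 11.5 − 12.5 = -1
x=3: ŷ = 2.5 + 5·3 = 17.5; e = 22.5 − 17.5 = 5
x=4: ŷ = 2.5 + 5·4 = 22.5; e = 17.5 − 22.5 = -5
x=7: ŷ = 2.5 + 5·7 = 37.5; e = 38.5 − 37.5 = 1
|e| > 3: x=3 (|e|=5), x=4 (|e|=5) → 2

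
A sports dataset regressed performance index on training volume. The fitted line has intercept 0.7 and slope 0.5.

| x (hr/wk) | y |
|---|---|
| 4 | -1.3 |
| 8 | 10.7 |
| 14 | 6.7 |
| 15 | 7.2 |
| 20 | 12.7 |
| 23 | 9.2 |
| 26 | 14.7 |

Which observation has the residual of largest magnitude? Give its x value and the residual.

x = 8, e = 6

x=4: ŷ = 0.7 + 0.5·4 = 2.7; e = -1.3 − 2.7 = -4
x=8: ŷ = 0.7 + 0.5·8 = 4.7; e = 10.7 − 4.7 = 6
x=14: ŷ = 0.7 + 0.5·14 = 7.7; e = 6.7 − 7.7 = -1
x=15: ŷ = 0.7 + 0.5·15 = 8.2; e = 7.2 − 8.2 = -1
x=20: ŷ = 0.7 + 0.5·20 = 10.7; e = 12.7 − 10.7 = 2
x=23: ŷ = 0.7 + 0.5·23 = 12.2; e = 9.2 − 12.2 = -3
x=26: ŷ = 0.7 + 0.5·26 = 13.7; e = 14.7 − 13.7 = 1
Largest |e| is 6 at x = 8, residual 6.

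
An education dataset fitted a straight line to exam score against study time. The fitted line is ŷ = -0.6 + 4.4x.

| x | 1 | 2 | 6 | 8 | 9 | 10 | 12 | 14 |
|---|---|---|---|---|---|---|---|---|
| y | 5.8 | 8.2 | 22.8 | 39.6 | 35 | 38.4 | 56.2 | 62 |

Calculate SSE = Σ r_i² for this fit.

SSE = 96

x=1: ŷ = -0.6 + 4.4·1 = 3.8; r = 5.8 − 3.8 = 2
x=2: ŷ = -0.6 + 4.4·2 = 8.2; r = 8.2 − 8.2 = 0
x=6: ŷ = -0.6 + 4.4·6 = 25.8; r = 22.8 − 25.8 = -3
x=8: ŷ = -0.6 + 4.4·8 = 34.6; r = 39.6 − 34.6 = 5
x=9: ŷ = -0.6 + 4.4·9 = 39; r = 35 − 39 = -4
x=10: ŷ = -0.6 + 4.4·10 = 43.4; r = 38.4 − 43.4 = -5
x=12: ŷ = -0.6 + 4.4·12 = 52.2; r = 56.2 − 52.2 = 4
x=14: ŷ = -0.6 + 4.4·14 = 61; r = 62 − 61 = 1
SSE = 4 + 0 + 9 + 25 + 16 + 25 + 16 + 1 = 96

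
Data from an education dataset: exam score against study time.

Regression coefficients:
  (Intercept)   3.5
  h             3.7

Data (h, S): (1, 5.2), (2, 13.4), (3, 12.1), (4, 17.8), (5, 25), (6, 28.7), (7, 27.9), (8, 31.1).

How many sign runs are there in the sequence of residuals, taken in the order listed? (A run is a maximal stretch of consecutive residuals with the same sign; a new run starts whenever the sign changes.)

5 runs

h=1: Ŝ = 3.5 + 3.7·1 = 7.2; r = 5.2 − 7.2 = -2
h=2: Ŝ = 3.5 + 3.7·2 = 10.9; r = 13.4 − 10.9 = 2.5
h=3: Ŝ = 3.5 + 3.7·3 = 14.6; r = 12.1 − 14.6 = -2.5
h=4: Ŝ = 3.5 + 3.7·4 = 18.3; r = 17.8 − 18.3 = -0.5
h=5: Ŝ = 3.5 + 3.7·5 = 22; r = 25 − 22 = 3
h=6: Ŝ = 3.5 + 3.7·6 = 25.7; r = 28.7 − 25.7 = 3
h=7: Ŝ = 3.5 + 3.7·7 = 29.4; r = 27.9 − 29.4 = -1.5
h=8: Ŝ = 3.5 + 3.7·8 = 33.1; r = 31.1 − 33.1 = -2
Signs: − + − − + + − −
Runs: −×1, +×1, −×2, +×2, −×2 → 5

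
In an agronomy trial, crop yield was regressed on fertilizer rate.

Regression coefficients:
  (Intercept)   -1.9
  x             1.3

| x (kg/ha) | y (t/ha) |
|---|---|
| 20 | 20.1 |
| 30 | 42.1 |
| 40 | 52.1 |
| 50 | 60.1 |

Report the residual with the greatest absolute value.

x=20: ŷ = -1.9 + 1.3·20 = 24.1; r = 20.1 − 24.1 = -4
x=30: ŷ = -1.9 + 1.3·30 = 37.1; r = 42.1 − 37.1 = 5
x=40: ŷ = -1.9 + 1.3·40 = 50.1; r = 52.1 − 50.1 = 2
x=50: ŷ = -1.9 + 1.3·50 = 63.1; r = 60.1 − 63.1 = -3
Largest |r| is 5 at x = 30, residual 5.

r = 5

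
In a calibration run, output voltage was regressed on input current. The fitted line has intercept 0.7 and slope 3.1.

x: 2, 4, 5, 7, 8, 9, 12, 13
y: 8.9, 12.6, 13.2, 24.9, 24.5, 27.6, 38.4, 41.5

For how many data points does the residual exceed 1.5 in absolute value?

3

x=2: ŷ = 0.7 + 3.1·2 = 6.9; r = 8.9 − 6.9 = 2
x=4: ŷ = 0.7 + 3.1·4 = 13.1; r = 12.6 − 13.1 = -0.5
x=5: ŷ = 0.7 + 3.1·5 = 16.2; r = 13.2 − 16.2 = -3
x=7: ŷ = 0.7 + 3.1·7 = 22.4; r = 24.9 − 22.4 = 2.5
x=8: ŷ = 0.7 + 3.1·8 = 25.5; r = 24.5 − 25.5 = -1
x=9: ŷ = 0.7 + 3.1·9 = 28.6; r = 27.6 − 28.6 = -1
x=12: ŷ = 0.7 + 3.1·12 = 37.9; r = 38.4 − 37.9 = 0.5
x=13: ŷ = 0.7 + 3.1·13 = 41; r = 41.5 − 41 = 0.5
|r| > 1.5: x=2 (|r|=2), x=5 (|r|=3), x=7 (|r|=2.5) → 3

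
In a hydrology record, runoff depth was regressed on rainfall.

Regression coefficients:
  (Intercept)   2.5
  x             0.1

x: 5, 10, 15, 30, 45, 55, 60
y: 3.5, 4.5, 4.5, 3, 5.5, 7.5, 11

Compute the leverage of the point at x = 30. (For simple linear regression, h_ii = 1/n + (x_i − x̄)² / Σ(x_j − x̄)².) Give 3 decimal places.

h = 0.144

x̄ = (5 + 10 + 15 + 30 + 45 + 55 + 60)/7 = 31.4286
Σ(x − x̄)² = 698.469 + 459.184 + 269.898 + 2.04082 + 184.184 + 555.612 + 816.327 = 2985.71
h = 1/7 + (-1.42857)²/2985.71 = 0.142857 + 0.000683527 = 0.144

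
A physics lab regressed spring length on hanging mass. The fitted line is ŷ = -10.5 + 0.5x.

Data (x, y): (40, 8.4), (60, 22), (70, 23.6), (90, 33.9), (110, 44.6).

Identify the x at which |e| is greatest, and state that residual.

x=40: ŷ = -10.5 + 0.5·40 = 9.5; e = 8.4 − 9.5 = -1.1
x=60: ŷ = -10.5 + 0.5·60 = 19.5; e = 22 − 19.5 = 2.5
x=70: ŷ = -10.5 + 0.5·70 = 24.5; e = 23.6 − 24.5 = -0.9
x=90: ŷ = -10.5 + 0.5·90 = 34.5; e = 33.9 − 34.5 = -0.6
x=110: ŷ = -10.5 + 0.5·110 = 44.5; e = 44.6 − 44.5 = 0.1
Largest |e| is 2.5 at x = 60, residual 2.5.

x = 60, e = 2.5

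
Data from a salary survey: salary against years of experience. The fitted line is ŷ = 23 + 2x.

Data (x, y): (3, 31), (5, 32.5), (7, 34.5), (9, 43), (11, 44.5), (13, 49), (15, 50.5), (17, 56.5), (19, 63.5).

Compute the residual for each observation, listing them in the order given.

x=3: ŷ = 23 + 2·3 = 29; e = 31 − 29 = 2
x=5: ŷ = 23 + 2·5 = 33; e = 32.5 − 33 = -0.5
x=7: ŷ = 23 + 2·7 = 37; e = 34.5 − 37 = -2.5
x=9: ŷ = 23 + 2·9 = 41; e = 43 − 41 = 2
x=11: ŷ = 23 + 2·11 = 45; e = 44.5 − 45 = -0.5
x=13: ŷ = 23 + 2·13 = 49; e = 49 − 49 = 0
x=15: ŷ = 23 + 2·15 = 53; e = 50.5 − 53 = -2.5
x=17: ŷ = 23 + 2·17 = 57; e = 56.5 − 57 = -0.5
x=19: ŷ = 23 + 2·19 = 61; e = 63.5 − 61 = 2.5

2, -0.5, -2.5, 2, -0.5, 0, -2.5, -0.5, 2.5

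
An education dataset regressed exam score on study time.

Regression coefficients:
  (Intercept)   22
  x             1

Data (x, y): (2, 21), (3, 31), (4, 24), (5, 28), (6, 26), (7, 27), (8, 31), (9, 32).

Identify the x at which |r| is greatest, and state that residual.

x = 3, r = 6

x=2: ŷ = 22 + 2 = 24; r = 21 − 24 = -3
x=3: ŷ = 22 + 3 = 25; r = 31 − 25 = 6
x=4: ŷ = 22 + 4 = 26; r = 24 − 26 = -2
x=5: ŷ = 22 + 5 = 27; r = 28 − 27 = 1
x=6: ŷ = 22 + 6 = 28; r = 26 − 28 = -2
x=7: ŷ = 22 + 7 = 29; r = 27 − 29 = -2
x=8: ŷ = 22 + 8 = 30; r = 31 − 30 = 1
x=9: ŷ = 22 + 9 = 31; r = 32 − 31 = 1
Largest |r| is 6 at x = 3, residual 6.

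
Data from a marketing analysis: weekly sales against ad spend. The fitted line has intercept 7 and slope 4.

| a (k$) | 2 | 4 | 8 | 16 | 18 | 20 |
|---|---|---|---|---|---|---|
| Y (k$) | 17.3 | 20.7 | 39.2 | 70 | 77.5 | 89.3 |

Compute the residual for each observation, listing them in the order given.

2.3, -2.3, 0.2, -1, -1.5, 2.3

a=2: Ŷ = 7 + 4·2 = 15; r = 17.3 − 15 = 2.3
a=4: Ŷ = 7 + 4·4 = 23; r = 20.7 − 23 = -2.3
a=8: Ŷ = 7 + 4·8 = 39; r = 39.2 − 39 = 0.2
a=16: Ŷ = 7 + 4·16 = 71; r = 70 − 71 = -1
a=18: Ŷ = 7 + 4·18 = 79; r = 77.5 − 79 = -1.5
a=20: Ŷ = 7 + 4·20 = 87; r = 89.3 − 87 = 2.3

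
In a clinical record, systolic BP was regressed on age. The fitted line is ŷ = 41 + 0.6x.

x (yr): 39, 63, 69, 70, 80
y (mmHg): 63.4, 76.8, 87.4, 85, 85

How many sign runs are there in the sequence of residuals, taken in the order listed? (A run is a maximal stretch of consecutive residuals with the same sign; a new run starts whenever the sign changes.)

3 runs

x=39: ŷ = 41 + 0.6·39 = 64.4; r = 63.4 − 64.4 = -1
x=63: ŷ = 41 + 0.6·63 = 78.8; r = 76.8 − 78.8 = -2
x=69: ŷ = 41 + 0.6·69 = 82.4; r = 87.4 − 82.4 = 5
x=70: ŷ = 41 + 0.6·70 = 83; r = 85 − 83 = 2
x=80: ŷ = 41 + 0.6·80 = 89; r = 85 − 89 = -4
Signs: − − + + −
Runs: −×2, +×2, −×1 → 3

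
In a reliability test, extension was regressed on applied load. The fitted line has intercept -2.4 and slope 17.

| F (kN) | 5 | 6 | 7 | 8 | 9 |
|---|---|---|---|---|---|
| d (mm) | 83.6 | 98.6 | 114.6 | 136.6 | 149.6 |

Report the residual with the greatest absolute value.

F=5: ŷ = -2.4 + 17·5 = 82.6; r = 83.6 − 82.6 = 1
F=6: ŷ = -2.4 + 17·6 = 99.6; r = 98.6 − 99.6 = -1
F=7: ŷ = -2.4 + 17·7 = 116.6; r = 114.6 − 116.6 = -2
F=8: ŷ = -2.4 + 17·8 = 133.6; r = 136.6 − 133.6 = 3
F=9: ŷ = -2.4 + 17·9 = 150.6; r = 149.6 − 150.6 = -1
Largest |r| is 3 at F = 8, residual 3.

r = 3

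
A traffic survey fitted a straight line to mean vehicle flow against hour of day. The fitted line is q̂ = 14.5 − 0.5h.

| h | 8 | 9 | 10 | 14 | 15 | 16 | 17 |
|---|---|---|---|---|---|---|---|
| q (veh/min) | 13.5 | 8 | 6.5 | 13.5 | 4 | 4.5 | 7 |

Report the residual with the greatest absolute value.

r = 6

h=8: q̂ = 14.5 − 0.5·8 = 10.5; r = 13.5 − 10.5 = 3
h=9: q̂ = 14.5 − 0.5·9 = 10; r = 8 − 10 = -2
h=10: q̂ = 14.5 − 0.5·10 = 9.5; r = 6.5 − 9.5 = -3
h=14: q̂ = 14.5 − 0.5·14 = 7.5; r = 13.5 − 7.5 = 6
h=15: q̂ = 14.5 − 0.5·15 = 7; r = 4 − 7 = -3
h=16: q̂ = 14.5 − 0.5·16 = 6.5; r = 4.5 − 6.5 = -2
h=17: q̂ = 14.5 − 0.5·17 = 6; r = 7 − 6 = 1
Largest |r| is 6 at h = 14, residual 6.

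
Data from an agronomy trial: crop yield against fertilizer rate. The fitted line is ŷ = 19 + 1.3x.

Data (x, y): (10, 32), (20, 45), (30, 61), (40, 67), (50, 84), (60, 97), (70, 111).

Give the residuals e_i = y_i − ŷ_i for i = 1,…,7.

0, 0, 3, -4, 0, 0, 1

x=10: ŷ = 19 + 1.3·10 = 32; e = 32 − 32 = 0
x=20: ŷ = 19 + 1.3·20 = 45; e = 45 − 45 = 0
x=30: ŷ = 19 + 1.3·30 = 58; e = 61 − 58 = 3
x=40: ŷ = 19 + 1.3·40 = 71; e = 67 − 71 = -4
x=50: ŷ = 19 + 1.3·50 = 84; e = 84 − 84 = 0
x=60: ŷ = 19 + 1.3·60 = 97; e = 97 − 97 = 0
x=70: ŷ = 19 + 1.3·70 = 110; e = 111 − 110 = 1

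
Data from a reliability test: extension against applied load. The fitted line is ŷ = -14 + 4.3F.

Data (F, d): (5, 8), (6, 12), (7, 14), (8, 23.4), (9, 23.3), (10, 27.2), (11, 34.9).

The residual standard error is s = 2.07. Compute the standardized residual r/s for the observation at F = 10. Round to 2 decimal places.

ŷ = -14 + 4.3·10 = 29
r = 27.2 − 29 = -1.8
r/s = -1.8 / 2.07 = -0.87

-0.87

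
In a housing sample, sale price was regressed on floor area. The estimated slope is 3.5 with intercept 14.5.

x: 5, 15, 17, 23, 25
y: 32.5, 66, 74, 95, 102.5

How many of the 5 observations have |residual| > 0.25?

3

x=5: ŷ = 14.5 + 3.5·5 = 32; r = 32.5 − 32 = 0.5
x=15: ŷ = 14.5 + 3.5·15 = 67; r = 66 − 67 = -1
x=17: ŷ = 14.5 + 3.5·17 = 74; r = 74 − 74 = 0
x=23: ŷ = 14.5 + 3.5·23 = 95; r = 95 − 95 = 0
x=25: ŷ = 14.5 + 3.5·25 = 102; r = 102.5 − 102 = 0.5
|r| > 0.25: x=5 (|r|=0.5), x=15 (|r|=1), x=25 (|r|=0.5) → 3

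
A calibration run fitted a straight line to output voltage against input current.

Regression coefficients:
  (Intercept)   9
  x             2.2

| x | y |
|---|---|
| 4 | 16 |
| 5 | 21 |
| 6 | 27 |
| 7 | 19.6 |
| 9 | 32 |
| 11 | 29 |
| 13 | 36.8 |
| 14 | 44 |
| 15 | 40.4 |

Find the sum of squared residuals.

x=4: ŷ = 9 + 2.2·4 = 17.8; e = 16 − 17.8 = -1.8
x=5: ŷ = 9 + 2.2·5 = 20; e = 21 − 20 = 1
x=6: ŷ = 9 + 2.2·6 = 22.2; e = 27 − 22.2 = 4.8
x=7: ŷ = 9 + 2.2·7 = 24.4; e = 19.6 − 24.4 = -4.8
x=9: ŷ = 9 + 2.2·9 = 28.8; e = 32 − 28.8 = 3.2
x=11: ŷ = 9 + 2.2·11 = 33.2; e = 29 − 33.2 = -4.2
x=13: ŷ = 9 + 2.2·13 = 37.6; e = 36.8 − 37.6 = -0.8
x=14: ŷ = 9 + 2.2·14 = 39.8; e = 44 − 39.8 = 4.2
x=15: ŷ = 9 + 2.2·15 = 42; e = 40.4 − 42 = -1.6
SSE = 3.24 + 1 + 23.04 + 23.04 + 10.24 + 17.64 + 0.64 + 17.64 + 2.56 = 99.04

SSE = 99.04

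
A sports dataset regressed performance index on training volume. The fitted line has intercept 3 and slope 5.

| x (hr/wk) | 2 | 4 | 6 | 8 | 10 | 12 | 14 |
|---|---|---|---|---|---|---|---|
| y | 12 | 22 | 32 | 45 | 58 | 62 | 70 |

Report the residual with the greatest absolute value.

x=2: ŷ = 3 + 5·2 = 13; r = 12 − 13 = -1
x=4: ŷ = 3 + 5·4 = 23; r = 22 − 23 = -1
x=6: ŷ = 3 + 5·6 = 33; r = 32 − 33 = -1
x=8: ŷ = 3 + 5·8 = 43; r = 45 − 43 = 2
x=10: ŷ = 3 + 5·10 = 53; r = 58 − 53 = 5
x=12: ŷ = 3 + 5·12 = 63; r = 62 − 63 = -1
x=14: ŷ = 3 + 5·14 = 73; r = 70 − 73 = -3
Largest |r| is 5 at x = 10, residual 5.

r = 5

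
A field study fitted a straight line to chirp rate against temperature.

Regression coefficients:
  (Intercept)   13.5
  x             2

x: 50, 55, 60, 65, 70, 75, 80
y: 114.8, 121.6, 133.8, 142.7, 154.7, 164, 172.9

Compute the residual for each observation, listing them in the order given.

1.3, -1.9, 0.3, -0.8, 1.2, 0.5, -0.6

x=50: ŷ = 13.5 + 2·50 = 113.5; e = 114.8 − 113.5 = 1.3
x=55: ŷ = 13.5 + 2·55 = 123.5; e = 121.6 − 123.5 = -1.9
x=60: ŷ = 13.5 + 2·60 = 133.5; e = 133.8 − 133.5 = 0.3
x=65: ŷ = 13.5 + 2·65 = 143.5; e = 142.7 − 143.5 = -0.8
x=70: ŷ = 13.5 + 2·70 = 153.5; e = 154.7 − 153.5 = 1.2
x=75: ŷ = 13.5 + 2·75 = 163.5; e = 164 − 163.5 = 0.5
x=80: ŷ = 13.5 + 2·80 = 173.5; e = 172.9 − 173.5 = -0.6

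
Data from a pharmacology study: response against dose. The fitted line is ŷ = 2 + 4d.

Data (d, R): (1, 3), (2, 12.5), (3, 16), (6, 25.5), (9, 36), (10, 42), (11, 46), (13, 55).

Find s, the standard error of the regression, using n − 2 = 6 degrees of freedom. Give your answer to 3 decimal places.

d=1: ŷ = 2 + 4·1 = 6; e = 3 − 6 = -3
d=2: ŷ = 2 + 4·2 = 10; e = 12.5 − 10 = 2.5
d=3: ŷ = 2 + 4·3 = 14; e = 16 − 14 = 2
d=6: ŷ = 2 + 4·6 = 26; e = 25.5 − 26 = -0.5
d=9: ŷ = 2 + 4·9 = 38; e = 36 − 38 = -2
d=10: ŷ = 2 + 4·10 = 42; e = 42 − 42 = 0
d=11: ŷ = 2 + 4·11 = 46; e = 46 − 46 = 0
d=13: ŷ = 2 + 4·13 = 54; e = 55 − 54 = 1
SSE = 9 + 6.25 + 4 + 0.25 + 4 + 0 + 0 + 1 = 24.5
s = √(24.5/6) = √4.08333 ≈ 2.021

s = 2.021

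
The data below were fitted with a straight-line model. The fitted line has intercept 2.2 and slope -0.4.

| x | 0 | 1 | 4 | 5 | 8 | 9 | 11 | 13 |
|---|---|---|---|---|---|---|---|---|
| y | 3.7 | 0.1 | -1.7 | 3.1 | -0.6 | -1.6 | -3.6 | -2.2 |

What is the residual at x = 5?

ŷ = 2.2 − 0.4·5 = 0.2
r = 3.1 − 0.2 = 2.9

r = 2.9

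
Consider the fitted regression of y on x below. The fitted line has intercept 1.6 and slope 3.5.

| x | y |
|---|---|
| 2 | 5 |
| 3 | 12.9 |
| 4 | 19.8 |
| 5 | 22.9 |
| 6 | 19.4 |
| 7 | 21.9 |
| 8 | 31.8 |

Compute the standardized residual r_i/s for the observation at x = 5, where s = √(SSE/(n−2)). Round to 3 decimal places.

x=2: ŷ = 1.6 + 3.5·2 = 8.6; r = 5 − 8.6 = -3.6
x=3: ŷ = 1.6 + 3.5·3 = 12.1; r = 12.9 − 12.1 = 0.8
x=4: ŷ = 1.6 + 3.5·4 = 15.6; r = 19.8 − 15.6 = 4.2
x=5: ŷ = 1.6 + 3.5·5 = 19.1; r = 22.9 − 19.1 = 3.8
x=6: ŷ = 1.6 + 3.5·6 = 22.6; r = 19.4 − 22.6 = -3.2
x=7: ŷ = 1.6 + 3.5·7 = 26.1; r = 21.9 − 26.1 = -4.2
x=8: ŷ = 1.6 + 3.5·8 = 29.6; r = 31.8 − 29.6 = 2.2
SSE = 12.96 + 0.64 + 17.64 + 14.44 + 10.24 + 17.64 + 4.84 = 78.4
s = √(78.4/5) = 3.9598
r/s = 3.8 / 3.9598 = 0.960

0.960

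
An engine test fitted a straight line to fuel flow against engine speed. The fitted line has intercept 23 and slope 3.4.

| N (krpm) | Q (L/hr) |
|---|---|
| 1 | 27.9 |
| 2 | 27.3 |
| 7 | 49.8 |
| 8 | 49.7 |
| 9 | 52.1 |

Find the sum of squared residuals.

N=1: ŷ = 23 + 3.4·1 = 26.4; r = 27.9 − 26.4 = 1.5
N=2: ŷ = 23 + 3.4·2 = 29.8; r = 27.3 − 29.8 = -2.5
N=7: ŷ = 23 + 3.4·7 = 46.8; r = 49.8 − 46.8 = 3
N=8: ŷ = 23 + 3.4·8 = 50.2; r = 49.7 − 50.2 = -0.5
N=9: ŷ = 23 + 3.4·9 = 53.6; r = 52.1 − 53.6 = -1.5
SSE = 2.25 + 6.25 + 9 + 0.25 + 2.25 = 20

SSE = 20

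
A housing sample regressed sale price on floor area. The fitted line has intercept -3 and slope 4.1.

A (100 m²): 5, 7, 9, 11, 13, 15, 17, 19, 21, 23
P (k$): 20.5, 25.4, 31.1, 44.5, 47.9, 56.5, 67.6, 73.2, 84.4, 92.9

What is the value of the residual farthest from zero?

r = 3

A=5: P̂ = -3 + 4.1·5 = 17.5; r = 20.5 − 17.5 = 3
A=7: P̂ = -3 + 4.1·7 = 25.7; r = 25.4 − 25.7 = -0.3
A=9: P̂ = -3 + 4.1·9 = 33.9; r = 31.1 − 33.9 = -2.8
A=11: P̂ = -3 + 4.1·11 = 42.1; r = 44.5 − 42.1 = 2.4
A=13: P̂ = -3 + 4.1·13 = 50.3; r = 47.9 − 50.3 = -2.4
A=15: P̂ = -3 + 4.1·15 = 58.5; r = 56.5 − 58.5 = -2
A=17: P̂ = -3 + 4.1·17 = 66.7; r = 67.6 − 66.7 = 0.9
A=19: P̂ = -3 + 4.1·19 = 74.9; r = 73.2 − 74.9 = -1.7
A=21: P̂ = -3 + 4.1·21 = 83.1; r = 84.4 − 83.1 = 1.3
A=23: P̂ = -3 + 4.1·23 = 91.3; r = 92.9 − 91.3 = 1.6
Largest |r| is 3 at A = 5, residual 3.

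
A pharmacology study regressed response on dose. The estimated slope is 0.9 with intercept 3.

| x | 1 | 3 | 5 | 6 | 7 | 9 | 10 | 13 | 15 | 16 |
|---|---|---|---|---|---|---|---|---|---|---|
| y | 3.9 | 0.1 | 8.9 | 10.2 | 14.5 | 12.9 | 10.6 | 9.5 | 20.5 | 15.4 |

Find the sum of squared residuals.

SSE = 115.84

x=1: ŷ = 3 + 0.9·1 = 3.9; r = 3.9 − 3.9 = 0
x=3: ŷ = 3 + 0.9·3 = 5.7; r = 0.1 − 5.7 = -5.6
x=5: ŷ = 3 + 0.9·5 = 7.5; r = 8.9 − 7.5 = 1.4
x=6: ŷ = 3 + 0.9·6 = 8.4; r = 10.2 − 8.4 = 1.8
x=7: ŷ = 3 + 0.9·7 = 9.3; r = 14.5 − 9.3 = 5.2
x=9: ŷ = 3 + 0.9·9 = 11.1; r = 12.9 − 11.1 = 1.8
x=10: ŷ = 3 + 0.9·10 = 12; r = 10.6 − 12 = -1.4
x=13: ŷ = 3 + 0.9·13 = 14.7; r = 9.5 − 14.7 = -5.2
x=15: ŷ = 3 + 0.9·15 = 16.5; r = 20.5 − 16.5 = 4
x=16: ŷ = 3 + 0.9·16 = 17.4; r = 15.4 − 17.4 = -2
SSE = 0 + 31.36 + 1.96 + 3.24 + 27.04 + 3.24 + 1.96 + 27.04 + 16 + 4 = 115.84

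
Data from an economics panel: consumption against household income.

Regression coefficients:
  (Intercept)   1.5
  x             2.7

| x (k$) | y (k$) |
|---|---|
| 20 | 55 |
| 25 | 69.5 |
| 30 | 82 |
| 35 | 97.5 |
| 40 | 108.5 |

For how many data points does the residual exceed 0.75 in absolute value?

x=20: ŷ = 1.5 + 2.7·20 = 55.5; r = 55 − 55.5 = -0.5
x=25: ŷ = 1.5 + 2.7·25 = 69; r = 69.5 − 69 = 0.5
x=30: ŷ = 1.5 + 2.7·30 = 82.5; r = 82 − 82.5 = -0.5
x=35: ŷ = 1.5 + 2.7·35 = 96; r = 97.5 − 96 = 1.5
x=40: ŷ = 1.5 + 2.7·40 = 109.5; r = 108.5 − 109.5 = -1
|r| > 0.75: x=35 (|r|=1.5), x=40 (|r|=1) → 2

2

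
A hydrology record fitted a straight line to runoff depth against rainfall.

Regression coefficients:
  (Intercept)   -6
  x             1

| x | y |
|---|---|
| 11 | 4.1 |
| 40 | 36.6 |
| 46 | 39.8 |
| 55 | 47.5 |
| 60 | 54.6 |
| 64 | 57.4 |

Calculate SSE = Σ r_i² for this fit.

SSE = 10.58

x=11: ŷ = -6 + 11 = 5; r = 4.1 − 5 = -0.9
x=40: ŷ = -6 + 40 = 34; r = 36.6 − 34 = 2.6
x=46: ŷ = -6 + 46 = 40; r = 39.8 − 40 = -0.2
x=55: ŷ = -6 + 55 = 49; r = 47.5 − 49 = -1.5
x=60: ŷ = -6 + 60 = 54; r = 54.6 − 54 = 0.6
x=64: ŷ = -6 + 64 = 58; r = 57.4 − 58 = -0.6
SSE = 0.81 + 6.76 + 0.04 + 2.25 + 0.36 + 0.36 = 10.58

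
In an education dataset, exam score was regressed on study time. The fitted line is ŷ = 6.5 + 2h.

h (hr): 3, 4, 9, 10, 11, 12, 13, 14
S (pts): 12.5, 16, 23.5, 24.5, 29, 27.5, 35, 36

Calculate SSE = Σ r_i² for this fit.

SSE = 25

h=3: ŷ = 6.5 + 2·3 = 12.5; r = 12.5 − 12.5 = 0
h=4: ŷ = 6.5 + 2·4 = 14.5; r = 16 − 14.5 = 1.5
h=9: ŷ = 6.5 + 2·9 = 24.5; r = 23.5 − 24.5 = -1
h=10: ŷ = 6.5 + 2·10 = 26.5; r = 24.5 − 26.5 = -2
h=11: ŷ = 6.5 + 2·11 = 28.5; r = 29 − 28.5 = 0.5
h=12: ŷ = 6.5 + 2·12 = 30.5; r = 27.5 − 30.5 = -3
h=13: ŷ = 6.5 + 2·13 = 32.5; r = 35 − 32.5 = 2.5
h=14: ŷ = 6.5 + 2·14 = 34.5; r = 36 − 34.5 = 1.5
SSE = 0 + 2.25 + 1 + 4 + 0.25 + 9 + 6.25 + 2.25 = 25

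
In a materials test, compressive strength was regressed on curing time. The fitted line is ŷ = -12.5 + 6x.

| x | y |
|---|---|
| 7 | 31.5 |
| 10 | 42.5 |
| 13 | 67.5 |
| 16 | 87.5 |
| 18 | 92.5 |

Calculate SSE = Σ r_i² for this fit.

SSE = 58

x=7: ŷ = -12.5 + 6·7 = 29.5; r = 31.5 − 29.5 = 2
x=10: ŷ = -12.5 + 6·10 = 47.5; r = 42.5 − 47.5 = -5
x=13: ŷ = -12.5 + 6·13 = 65.5; r = 67.5 − 65.5 = 2
x=16: ŷ = -12.5 + 6·16 = 83.5; r = 87.5 − 83.5 = 4
x=18: ŷ = -12.5 + 6·18 = 95.5; r = 92.5 − 95.5 = -3
SSE = 4 + 25 + 4 + 16 + 9 = 58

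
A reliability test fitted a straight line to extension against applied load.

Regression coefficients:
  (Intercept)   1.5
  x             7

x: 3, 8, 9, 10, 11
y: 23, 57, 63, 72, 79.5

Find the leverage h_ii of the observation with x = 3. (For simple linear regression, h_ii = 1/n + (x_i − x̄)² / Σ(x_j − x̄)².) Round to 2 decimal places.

x̄ = (3 + 8 + 9 + 10 + 11)/5 = 8.2
Σ(x − x̄)² = 27.04 + 0.04 + 0.64 + 3.24 + 7.84 = 38.8
h = 1/5 + (-5.2)²/38.8 = 0.2 + 0.696907 = 0.90

h = 0.90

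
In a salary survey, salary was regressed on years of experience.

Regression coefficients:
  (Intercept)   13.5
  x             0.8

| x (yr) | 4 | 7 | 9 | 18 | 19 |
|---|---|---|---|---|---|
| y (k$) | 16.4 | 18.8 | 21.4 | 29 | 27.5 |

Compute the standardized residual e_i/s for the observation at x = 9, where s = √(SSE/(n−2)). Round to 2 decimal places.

0.67

x=4: ŷ = 13.5 + 0.8·4 = 16.7; e = 16.4 − 16.7 = -0.3
x=7: ŷ = 13.5 + 0.8·7 = 19.1; e = 18.8 − 19.1 = -0.3
x=9: ŷ = 13.5 + 0.8·9 = 20.7; e = 21.4 − 20.7 = 0.7
x=18: ŷ = 13.5 + 0.8·18 = 27.9; e = 29 − 27.9 = 1.1
x=19: ŷ = 13.5 + 0.8·19 = 28.7; e = 27.5 − 28.7 = -1.2
SSE = 0.09 + 0.09 + 0.49 + 1.21 + 1.44 = 3.32
s = √(3.32/3) = 1.05198
e/s = 0.7 / 1.05198 = 0.67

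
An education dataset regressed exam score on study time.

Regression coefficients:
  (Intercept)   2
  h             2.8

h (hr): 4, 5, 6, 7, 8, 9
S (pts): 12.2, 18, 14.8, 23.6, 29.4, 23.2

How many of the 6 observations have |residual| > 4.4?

1

h=4: Ŝ = 2 + 2.8·4 = 13.2; e = 12.2 − 13.2 = -1
h=5: Ŝ = 2 + 2.8·5 = 16; e = 18 − 16 = 2
h=6: Ŝ = 2 + 2.8·6 = 18.8; e = 14.8 − 18.8 = -4
h=7: Ŝ = 2 + 2.8·7 = 21.6; e = 23.6 − 21.6 = 2
h=8: Ŝ = 2 + 2.8·8 = 24.4; e = 29.4 − 24.4 = 5
h=9: Ŝ = 2 + 2.8·9 = 27.2; e = 23.2 − 27.2 = -4
|e| > 4.4: h=8 (|e|=5) → 1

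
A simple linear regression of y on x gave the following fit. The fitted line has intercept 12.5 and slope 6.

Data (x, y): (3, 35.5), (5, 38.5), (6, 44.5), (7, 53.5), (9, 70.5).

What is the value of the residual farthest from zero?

x=3: ŷ = 12.5 + 6·3 = 30.5; e = 35.5 − 30.5 = 5
x=5: ŷ = 12.5 + 6·5 = 42.5; e = 38.5 − 42.5 = -4
x=6: ŷ = 12.5 + 6·6 = 48.5; e = 44.5 − 48.5 = -4
x=7: ŷ = 12.5 + 6·7 = 54.5; e = 53.5 − 54.5 = -1
x=9: ŷ = 12.5 + 6·9 = 66.5; e = 70.5 − 66.5 = 4
Largest |e| is 5 at x = 3, residual 5.

e = 5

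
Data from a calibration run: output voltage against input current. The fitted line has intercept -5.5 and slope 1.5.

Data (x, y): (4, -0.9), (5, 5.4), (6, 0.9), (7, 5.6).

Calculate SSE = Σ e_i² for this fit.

x=4: ŷ = -5.5 + 1.5·4 = 0.5; e = -0.9 − 0.5 = -1.4
x=5: ŷ = -5.5 + 1.5·5 = 2; e = 5.4 − 2 = 3.4
x=6: ŷ = -5.5 + 1.5·6 = 3.5; e = 0.9 − 3.5 = -2.6
x=7: ŷ = -5.5 + 1.5·7 = 5; e = 5.6 − 5 = 0.6
SSE = 1.96 + 11.56 + 6.76 + 0.36 = 20.64

SSE = 20.64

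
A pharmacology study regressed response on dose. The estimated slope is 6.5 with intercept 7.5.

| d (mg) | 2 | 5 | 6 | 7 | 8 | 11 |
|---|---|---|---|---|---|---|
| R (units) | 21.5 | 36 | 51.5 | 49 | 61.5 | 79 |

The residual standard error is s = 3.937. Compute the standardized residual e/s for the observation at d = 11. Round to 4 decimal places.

R̂ = 7.5 + 6.5·11 = 79
e = 79 − 79 = 0
e/s = 0 / 3.937 = 0.0000

0.0000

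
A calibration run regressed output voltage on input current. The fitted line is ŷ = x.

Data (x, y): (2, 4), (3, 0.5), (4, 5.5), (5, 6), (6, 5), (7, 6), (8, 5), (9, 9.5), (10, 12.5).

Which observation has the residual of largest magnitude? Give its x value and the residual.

x = 8, r = -3

x=2: ŷ = 2 = 2; r = 4 − 2 = 2
x=3: ŷ = 3 = 3; r = 0.5 − 3 = -2.5
x=4: ŷ = 4 = 4; r = 5.5 − 4 = 1.5
x=5: ŷ = 5 = 5; r = 6 − 5 = 1
x=6: ŷ = 6 = 6; r = 5 − 6 = -1
x=7: ŷ = 7 = 7; r = 6 − 7 = -1
x=8: ŷ = 8 = 8; r = 5 − 8 = -3
x=9: ŷ = 9 = 9; r = 9.5 − 9 = 0.5
x=10: ŷ = 10 = 10; r = 12.5 − 10 = 2.5
Largest |r| is 3 at x = 8, residual -3.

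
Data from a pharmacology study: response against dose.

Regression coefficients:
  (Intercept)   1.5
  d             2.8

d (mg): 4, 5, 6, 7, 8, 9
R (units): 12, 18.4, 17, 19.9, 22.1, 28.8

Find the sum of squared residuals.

d=4: ŷ = 1.5 + 2.8·4 = 12.7; e = 12 − 12.7 = -0.7
d=5: ŷ = 1.5 + 2.8·5 = 15.5; e = 18.4 − 15.5 = 2.9
d=6: ŷ = 1.5 + 2.8·6 = 18.3; e = 17 − 18.3 = -1.3
d=7: ŷ = 1.5 + 2.8·7 = 21.1; e = 19.9 − 21.1 = -1.2
d=8: ŷ = 1.5 + 2.8·8 = 23.9; e = 22.1 − 23.9 = -1.8
d=9: ŷ = 1.5 + 2.8·9 = 26.7; e = 28.8 − 26.7 = 2.1
SSE = 0.49 + 8.41 + 1.69 + 1.44 + 3.24 + 4.41 = 19.68

SSE = 19.68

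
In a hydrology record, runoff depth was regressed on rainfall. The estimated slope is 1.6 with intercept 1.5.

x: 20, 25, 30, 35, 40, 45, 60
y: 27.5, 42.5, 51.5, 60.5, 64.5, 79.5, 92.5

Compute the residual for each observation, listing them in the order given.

-6, 1, 2, 3, -1, 6, -5

x=20: ŷ = 1.5 + 1.6·20 = 33.5; e = 27.5 − 33.5 = -6
x=25: ŷ = 1.5 + 1.6·25 = 41.5; e = 42.5 − 41.5 = 1
x=30: ŷ = 1.5 + 1.6·30 = 49.5; e = 51.5 − 49.5 = 2
x=35: ŷ = 1.5 + 1.6·35 = 57.5; e = 60.5 − 57.5 = 3
x=40: ŷ = 1.5 + 1.6·40 = 65.5; e = 64.5 − 65.5 = -1
x=45: ŷ = 1.5 + 1.6·45 = 73.5; e = 79.5 − 73.5 = 6
x=60: ŷ = 1.5 + 1.6·60 = 97.5; e = 92.5 − 97.5 = -5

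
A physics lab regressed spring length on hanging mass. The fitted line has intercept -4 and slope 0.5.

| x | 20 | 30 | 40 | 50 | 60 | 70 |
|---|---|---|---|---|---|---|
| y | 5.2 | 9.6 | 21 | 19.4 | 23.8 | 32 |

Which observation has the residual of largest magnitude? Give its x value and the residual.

x=20: ŷ = -4 + 0.5·20 = 6; e = 5.2 − 6 = -0.8
x=30: ŷ = -4 + 0.5·30 = 11; e = 9.6 − 11 = -1.4
x=40: ŷ = -4 + 0.5·40 = 16; e = 21 − 16 = 5
x=50: ŷ = -4 + 0.5·50 = 21; e = 19.4 − 21 = -1.6
x=60: ŷ = -4 + 0.5·60 = 26; e = 23.8 − 26 = -2.2
x=70: ŷ = -4 + 0.5·70 = 31; e = 32 − 31 = 1
Largest |e| is 5 at x = 40, residual 5.

x = 40, e = 5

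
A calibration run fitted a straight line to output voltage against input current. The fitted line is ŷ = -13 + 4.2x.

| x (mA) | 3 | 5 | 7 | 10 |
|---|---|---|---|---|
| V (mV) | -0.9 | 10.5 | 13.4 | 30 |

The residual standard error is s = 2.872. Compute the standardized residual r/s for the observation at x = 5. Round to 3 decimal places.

0.870

ŷ = -13 + 4.2·5 = 8
r = 10.5 − 8 = 2.5
r/s = 2.5 / 2.872 = 0.870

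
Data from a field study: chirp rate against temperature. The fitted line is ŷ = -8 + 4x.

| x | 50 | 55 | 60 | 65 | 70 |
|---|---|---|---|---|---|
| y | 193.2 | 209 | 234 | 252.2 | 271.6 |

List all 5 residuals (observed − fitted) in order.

1.2, -3, 2, 0.2, -0.4

x=50: ŷ = -8 + 4·50 = 192; e = 193.2 − 192 = 1.2
x=55: ŷ = -8 + 4·55 = 212; e = 209 − 212 = -3
x=60: ŷ = -8 + 4·60 = 232; e = 234 − 232 = 2
x=65: ŷ = -8 + 4·65 = 252; e = 252.2 − 252 = 0.2
x=70: ŷ = -8 + 4·70 = 272; e = 271.6 − 272 = -0.4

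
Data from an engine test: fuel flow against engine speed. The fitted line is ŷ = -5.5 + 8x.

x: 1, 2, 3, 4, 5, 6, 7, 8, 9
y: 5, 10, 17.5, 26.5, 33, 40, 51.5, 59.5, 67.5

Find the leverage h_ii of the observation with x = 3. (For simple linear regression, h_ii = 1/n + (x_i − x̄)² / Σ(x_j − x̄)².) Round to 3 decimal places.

h = 0.178

x̄ = (1 + 2 + 3 + 4 + 5 + 6 + 7 + 8 + 9)/9 = 5
Σ(x − x̄)² = 16 + 9 + 4 + 1 + 0 + 1 + 4 + 9 + 16 = 60
h = 1/9 + (-2)²/60 = 0.111111 + 0.0666667 = 0.178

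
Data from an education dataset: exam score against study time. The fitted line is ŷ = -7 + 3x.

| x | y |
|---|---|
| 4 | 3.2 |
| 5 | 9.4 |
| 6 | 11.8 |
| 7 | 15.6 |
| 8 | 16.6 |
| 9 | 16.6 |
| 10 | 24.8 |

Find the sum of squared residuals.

SSE = 23.36

x=4: ŷ = -7 + 3·4 = 5; r = 3.2 − 5 = -1.8
x=5: ŷ = -7 + 3·5 = 8; r = 9.4 − 8 = 1.4
x=6: ŷ = -7 + 3·6 = 11; r = 11.8 − 11 = 0.8
x=7: ŷ = -7 + 3·7 = 14; r = 15.6 − 14 = 1.6
x=8: ŷ = -7 + 3·8 = 17; r = 16.6 − 17 = -0.4
x=9: ŷ = -7 + 3·9 = 20; r = 16.6 − 20 = -3.4
x=10: ŷ = -7 + 3·10 = 23; r = 24.8 − 23 = 1.8
SSE = 3.24 + 1.96 + 0.64 + 2.56 + 0.16 + 11.56 + 3.24 = 23.36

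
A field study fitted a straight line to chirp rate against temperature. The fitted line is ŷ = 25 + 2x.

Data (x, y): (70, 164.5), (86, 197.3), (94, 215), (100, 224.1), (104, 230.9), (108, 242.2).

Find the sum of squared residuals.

SSE = 11

x=70: ŷ = 25 + 2·70 = 165; r = 164.5 − 165 = -0.5
x=86: ŷ = 25 + 2·86 = 197; r = 197.3 − 197 = 0.3
x=94: ŷ = 25 + 2·94 = 213; r = 215 − 213 = 2
x=100: ŷ = 25 + 2·100 = 225; r = 224.1 − 225 = -0.9
x=104: ŷ = 25 + 2·104 = 233; r = 230.9 − 233 = -2.1
x=108: ŷ = 25 + 2·108 = 241; r = 242.2 − 241 = 1.2
SSE = 0.25 + 0.09 + 4 + 0.81 + 4.41 + 1.44 = 11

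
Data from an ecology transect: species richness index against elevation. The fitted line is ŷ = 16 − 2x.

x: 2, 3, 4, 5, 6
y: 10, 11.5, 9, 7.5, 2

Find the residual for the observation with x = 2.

ŷ = 16 − 2·2 = 12
r = 10 − 12 = -2

r = -2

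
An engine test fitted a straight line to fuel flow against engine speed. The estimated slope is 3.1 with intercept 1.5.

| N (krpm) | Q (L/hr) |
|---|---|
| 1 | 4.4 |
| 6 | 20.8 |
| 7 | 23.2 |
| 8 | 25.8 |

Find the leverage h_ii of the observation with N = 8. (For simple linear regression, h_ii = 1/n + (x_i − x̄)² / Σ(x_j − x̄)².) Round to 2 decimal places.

h = 0.47

N̄ = (1 + 6 + 7 + 8)/4 = 5.5
Σ(N − N̄)² = 20.25 + 0.25 + 2.25 + 6.25 = 29
h = 1/4 + (2.5)²/29 = 0.25 + 0.215517 = 0.47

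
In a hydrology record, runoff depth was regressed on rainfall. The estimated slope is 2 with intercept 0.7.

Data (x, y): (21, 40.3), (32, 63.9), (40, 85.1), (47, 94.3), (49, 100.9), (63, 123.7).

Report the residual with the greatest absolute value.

r = 4.4

x=21: ŷ = 0.7 + 2·21 = 42.7; r = 40.3 − 42.7 = -2.4
x=32: ŷ = 0.7 + 2·32 = 64.7; r = 63.9 − 64.7 = -0.8
x=40: ŷ = 0.7 + 2·40 = 80.7; r = 85.1 − 80.7 = 4.4
x=47: ŷ = 0.7 + 2·47 = 94.7; r = 94.3 − 94.7 = -0.4
x=49: ŷ = 0.7 + 2·49 = 98.7; r = 100.9 − 98.7 = 2.2
x=63: ŷ = 0.7 + 2·63 = 126.7; r = 123.7 − 126.7 = -3
Largest |r| is 4.4 at x = 40, residual 4.4.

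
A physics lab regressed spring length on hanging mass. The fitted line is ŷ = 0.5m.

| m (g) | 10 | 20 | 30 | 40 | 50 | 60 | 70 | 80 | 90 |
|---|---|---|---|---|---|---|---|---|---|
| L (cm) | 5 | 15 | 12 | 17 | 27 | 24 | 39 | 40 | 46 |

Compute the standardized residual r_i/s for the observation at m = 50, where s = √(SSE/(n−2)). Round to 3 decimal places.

0.529

m=10: ŷ = 0.5·10 = 5; r = 5 − 5 = 0
m=20: ŷ = 0.5·20 = 10; r = 15 − 10 = 5
m=30: ŷ = 0.5·30 = 15; r = 12 − 15 = -3
m=40: ŷ = 0.5·40 = 20; r = 17 − 20 = -3
m=50: ŷ = 0.5·50 = 25; r = 27 − 25 = 2
m=60: ŷ = 0.5·60 = 30; r = 24 − 30 = -6
m=70: ŷ = 0.5·70 = 35; r = 39 − 35 = 4
m=80: ŷ = 0.5·80 = 40; r = 40 − 40 = 0
m=90: ŷ = 0.5·90 = 45; r = 46 − 45 = 1
SSE = 0 + 25 + 9 + 9 + 4 + 36 + 16 + 0 + 1 = 100
s = √(100/7) = 3.77964
r/s = 2 / 3.77964 = 0.529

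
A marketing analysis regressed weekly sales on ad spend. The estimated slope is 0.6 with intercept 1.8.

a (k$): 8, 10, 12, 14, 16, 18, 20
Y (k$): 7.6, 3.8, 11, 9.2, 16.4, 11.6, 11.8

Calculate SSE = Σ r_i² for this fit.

a=8: Ŷ = 1.8 + 0.6·8 = 6.6; r = 7.6 − 6.6 = 1
a=10: Ŷ = 1.8 + 0.6·10 = 7.8; r = 3.8 − 7.8 = -4
a=12: Ŷ = 1.8 + 0.6·12 = 9; r = 11 − 9 = 2
a=14: Ŷ = 1.8 + 0.6·14 = 10.2; r = 9.2 − 10.2 = -1
a=16: Ŷ = 1.8 + 0.6·16 = 11.4; r = 16.4 − 11.4 = 5
a=18: Ŷ = 1.8 + 0.6·18 = 12.6; r = 11.6 − 12.6 = -1
a=20: Ŷ = 1.8 + 0.6·20 = 13.8; r = 11.8 − 13.8 = -2
SSE = 1 + 16 + 4 + 1 + 25 + 1 + 4 = 52

SSE = 52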